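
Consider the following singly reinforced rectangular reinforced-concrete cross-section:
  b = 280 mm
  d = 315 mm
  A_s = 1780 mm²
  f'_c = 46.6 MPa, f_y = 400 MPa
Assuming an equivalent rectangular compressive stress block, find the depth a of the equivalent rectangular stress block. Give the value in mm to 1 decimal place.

a ≈ 64.2 mm

T = A_s f_y = 1780 × 400 = 712000 N = 712 kN.
Setting C = 0.85 f'_c a b equal to T: a = 712000/(0.85 × 46.6 × 280) = 64.2 mm.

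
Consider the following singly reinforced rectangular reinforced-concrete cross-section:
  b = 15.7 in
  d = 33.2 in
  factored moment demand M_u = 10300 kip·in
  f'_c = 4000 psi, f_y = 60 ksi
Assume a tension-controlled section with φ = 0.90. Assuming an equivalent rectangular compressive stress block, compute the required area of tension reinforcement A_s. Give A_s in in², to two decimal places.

M_n = M_u/φ = 10300/0.90 = 11444.4 kip·in.
From M_n = 0.85 f'_c a b (d − a/2):
a = d − √(d² − 2M_n/(0.85 f'_c b)) = 33.2 − √(33.2² − 2 × 11444.4/(0.85 × 4 × 15.7)) = 7.249 in.
A_s = 0.85 f'_c a b / f_y = 0.85 × 4 × 7.249 × 15.7 / 60 = 6.449 in².

A_s ≈ 6.45 in²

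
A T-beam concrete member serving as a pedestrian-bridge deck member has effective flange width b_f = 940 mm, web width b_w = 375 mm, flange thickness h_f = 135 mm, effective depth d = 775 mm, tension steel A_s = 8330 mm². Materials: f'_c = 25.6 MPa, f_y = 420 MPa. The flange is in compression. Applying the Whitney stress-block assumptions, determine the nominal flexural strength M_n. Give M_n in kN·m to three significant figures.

Tension: T = A_s f_y = 8330 × 420 = 3498600 N.
Try a within the flange: a = T/(0.85 f'_c b_f) = 3498600/(0.85 × 25.6 × 940) = 171.04 mm.
a = 171.04 > h_f = 135 mm: the block extends into the web. Split into flange-overhang and web parts.
C_f = 0.85 f'_c (b_f − b_w) h_f = 0.85 × 25.6 × (940 − 375) × 135 = 1659744 N.
Remaining web compression depth: a_w = (T − C_f)/(0.85 f'_c b_w) = (3498600 − 1659744)/(0.85 × 25.6 × 375) = 225.35 mm.
M_n = C_f(d − h_f/2) + (T − C_f)(d − a_w/2) = 1659744 × (775 − 67.5) + 1838856 × (775 − 112.675) = 1174.27 + 1217.92 = 2392.19 × 10⁶ N·mm.
M_n = 2392.19 kN·m.

M_n ≈ 2390 kN·m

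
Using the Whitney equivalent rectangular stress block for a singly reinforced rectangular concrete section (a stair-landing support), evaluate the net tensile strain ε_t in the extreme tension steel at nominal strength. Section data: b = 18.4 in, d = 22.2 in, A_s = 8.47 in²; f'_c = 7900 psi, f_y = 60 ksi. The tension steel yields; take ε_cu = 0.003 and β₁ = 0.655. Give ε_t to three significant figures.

a = A_s f_y/(0.85 f'_c b) = 4.113 in.
β₁ = 0.655, so c = a/β₁ = 4.113/0.655 = 6.279 in.
From the linear strain diagram with ε_cu = 0.003: ε_t = 0.003 (d − c)/c = 0.003 × (22.2 − 6.279)/6.279 = 0.00761.
Since ε_t ≥ 0.005, the section is tension-controlled.

ε_t ≈ 0.00761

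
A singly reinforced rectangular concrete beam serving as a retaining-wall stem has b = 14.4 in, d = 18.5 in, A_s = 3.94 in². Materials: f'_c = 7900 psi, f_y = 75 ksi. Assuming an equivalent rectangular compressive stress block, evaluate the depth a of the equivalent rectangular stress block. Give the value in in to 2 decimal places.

a ≈ 3.06 in

T = A_s f_y = 3.94 × 75 = 295.5 kips.
a = T/(0.85 f'_c b) = 295.5/(0.85 × 7.9 × 14.4) = 3.06 in.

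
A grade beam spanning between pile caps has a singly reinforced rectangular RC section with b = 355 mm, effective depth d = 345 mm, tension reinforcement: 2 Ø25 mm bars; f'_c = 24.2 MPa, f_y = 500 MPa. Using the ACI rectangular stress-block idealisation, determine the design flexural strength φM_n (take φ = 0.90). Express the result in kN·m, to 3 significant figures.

A_s = 2 × 491 = 982 mm².
T = A_s f_y = 982 × 500 = 491000 N = 491 kN.
From C = T: a = T/(0.85 f'_c b) = 491000/(0.85 × 24.2 × 355) = 67.24 mm.
M_n = T(d − a/2) = 491 kN × (345 − 33.62) mm = 152.89 kN·m.
φM_n = 0.90 × 152.89 = 137.60 kN·m.

φM_n ≈ 138 kN·m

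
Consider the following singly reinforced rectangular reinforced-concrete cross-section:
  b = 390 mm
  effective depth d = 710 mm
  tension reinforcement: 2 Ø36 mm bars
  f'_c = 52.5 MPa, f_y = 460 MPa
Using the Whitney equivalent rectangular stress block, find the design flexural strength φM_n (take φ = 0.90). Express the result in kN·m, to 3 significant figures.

φM_n ≈ 576 kN·m

A_s = 2 × 1018 = 2036 mm².
T = A_s f_y = 2036 × 460 = 936560 N = 936.56 kN.
From C = T: a = T/(0.85 f'_c b) = 936560/(0.85 × 52.5 × 390) = 53.81 mm.
M_n = T(d − a/2) = 936.56 kN × (710 − 26.905) mm = 639.76 kN·m.
φM_n = 0.90 × 639.76 = 575.78 kN·m.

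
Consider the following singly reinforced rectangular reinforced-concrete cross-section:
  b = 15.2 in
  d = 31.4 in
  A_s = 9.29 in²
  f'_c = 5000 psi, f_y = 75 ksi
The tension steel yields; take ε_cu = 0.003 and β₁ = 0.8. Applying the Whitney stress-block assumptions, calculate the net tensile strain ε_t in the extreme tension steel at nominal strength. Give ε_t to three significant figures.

ε_t ≈ 0.00399

a = A_s f_y/(0.85 f'_c b) = 10.786 in.
β₁ = 0.8, so c = a/β₁ = 10.786/0.8 = 13.483 in.
From the linear strain diagram with ε_cu = 0.003: ε_t = 0.003 (d − c)/c = 0.003 × (31.4 − 13.483)/13.483 = 0.00399.
ε_t < 0.004 — the section is over-reinforced for flexure under ACI limits.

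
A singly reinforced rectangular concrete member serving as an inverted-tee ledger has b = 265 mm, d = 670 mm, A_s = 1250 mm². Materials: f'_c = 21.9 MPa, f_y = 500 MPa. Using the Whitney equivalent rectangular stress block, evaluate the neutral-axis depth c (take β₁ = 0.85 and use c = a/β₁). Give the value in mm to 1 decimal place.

T = A_s f_y = 1250 × 500 = 625000 N = 625 kN.
Setting C = 0.85 f'_c a b equal to T: a = 625000/(0.85 × 21.9 × 265) = 126.698 mm.
With β₁ = 0.85, c = a/β₁ = 126.698/0.85 = 149.1 mm.

c ≈ 149.1 mm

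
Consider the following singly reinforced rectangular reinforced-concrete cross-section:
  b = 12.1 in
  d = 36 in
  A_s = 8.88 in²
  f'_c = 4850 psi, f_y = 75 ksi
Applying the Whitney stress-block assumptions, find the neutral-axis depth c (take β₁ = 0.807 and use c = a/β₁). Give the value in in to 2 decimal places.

c ≈ 16.54 in

T = A_s f_y = 8.88 × 75 = 666 kips.
a = T/(0.85 f'_c b) = 666/(0.85 × 4.85 × 12.1) = 13.3514 in.
With β₁ = 0.807, c = a/β₁ = 13.3514/0.807 = 16.54 in.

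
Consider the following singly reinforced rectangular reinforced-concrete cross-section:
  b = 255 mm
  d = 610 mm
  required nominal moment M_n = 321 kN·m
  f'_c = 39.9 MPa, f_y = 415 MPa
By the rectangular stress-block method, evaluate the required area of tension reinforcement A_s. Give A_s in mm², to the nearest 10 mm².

A_s ≈ 1340 mm²

With M_n = 0.85 f'_c a b (d − a/2), solve the quadratic for a:
a = d − √(d² − 2M_n/(0.85 f'_c b)) = 610 − √(610² − 2 × 321×10⁶/(0.85 × 39.9 × 255)) = 64.23 mm.
A_s = 0.85 f'_c a b / f_y = 0.85 × 39.9 × 64.23 × 255 / 415 = 1338.5 mm².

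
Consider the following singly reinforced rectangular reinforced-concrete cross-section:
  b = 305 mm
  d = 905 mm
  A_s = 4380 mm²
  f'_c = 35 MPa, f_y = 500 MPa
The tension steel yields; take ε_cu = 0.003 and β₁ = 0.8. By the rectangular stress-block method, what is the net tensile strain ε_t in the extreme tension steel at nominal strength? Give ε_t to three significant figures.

a = A_s f_y/(0.85 f'_c b) = 241.36 mm.
β₁ = 0.8, so c = a/β₁ = 241.36/0.8 = 301.70 mm.
From the linear strain diagram with ε_cu = 0.003: ε_t = 0.003 (d − c)/c = 0.003 × (905 − 301.70)/301.70 = 0.00600.
Since ε_t ≥ 0.005, the section is tension-controlled.

ε_t ≈ 0.00600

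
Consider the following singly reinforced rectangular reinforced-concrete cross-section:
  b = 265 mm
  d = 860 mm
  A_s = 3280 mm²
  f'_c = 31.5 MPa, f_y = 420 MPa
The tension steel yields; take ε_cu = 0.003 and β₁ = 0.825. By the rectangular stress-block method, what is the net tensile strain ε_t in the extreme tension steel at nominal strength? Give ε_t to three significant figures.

ε_t ≈ 0.00796

a = A_s f_y/(0.85 f'_c b) = 194.15 mm.
β₁ = 0.825, so c = a/β₁ = 194.15/0.825 = 235.33 mm.
From the linear strain diagram with ε_cu = 0.003: ε_t = 0.003 (d − c)/c = 0.003 × (860 − 235.33)/235.33 = 0.00796.
Since ε_t ≥ 0.005, the section is tension-controlled.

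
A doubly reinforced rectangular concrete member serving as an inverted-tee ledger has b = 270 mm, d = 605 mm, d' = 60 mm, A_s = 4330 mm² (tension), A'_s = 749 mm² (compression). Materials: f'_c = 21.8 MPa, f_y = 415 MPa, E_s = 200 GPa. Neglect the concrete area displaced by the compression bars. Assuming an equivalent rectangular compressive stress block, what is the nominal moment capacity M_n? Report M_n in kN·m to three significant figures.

M_n ≈ 848 kN·m

Assume both tension and compression steel yield.
Net tension couple steel: A_s − A'_s = 3581 mm².
a = (A_s − A'_s) f_y / (0.85 f'_c b) = 1486115/(0.85 × 21.8 × 270) = 297.04 mm.
c = a/β₁ = 297.04/0.85 = 349.46 mm; ε'_s = 0.003(c − d')/c = 0.0025 ≥ f_y/E_s = 0.0021, so compression steel does yield.
M_n = (A_s − A'_s) f_y (d − a/2) + A'_s f_y (d − d') = [1486115 × (605 − 148.52) + 310835 × (605 − 60)] × 10⁻⁶ = 678.38 + 169.41 = 847.79 kN·m.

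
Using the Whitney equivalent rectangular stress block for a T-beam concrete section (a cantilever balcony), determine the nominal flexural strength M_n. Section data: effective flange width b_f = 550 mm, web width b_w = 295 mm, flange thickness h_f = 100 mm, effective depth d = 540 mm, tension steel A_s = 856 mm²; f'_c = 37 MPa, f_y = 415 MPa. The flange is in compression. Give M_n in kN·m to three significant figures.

Tension: T = A_s f_y = 856 × 415 = 355240 N.
Try a within the flange: a = T/(0.85 f'_c b_f) = 355240/(0.85 × 37 × 550) = 20.54 mm.
Since a = 20.54 ≤ h_f = 100 mm, the stress block lies entirely in the flange; analyse as a rectangular beam of width b_f.
M_n = T(d − a/2) = 355240 × (540 − 10.27) = 188.18 × 10⁶ N·mm.
M_n = 188.18 kN·m.

M_n ≈ 188 kN·m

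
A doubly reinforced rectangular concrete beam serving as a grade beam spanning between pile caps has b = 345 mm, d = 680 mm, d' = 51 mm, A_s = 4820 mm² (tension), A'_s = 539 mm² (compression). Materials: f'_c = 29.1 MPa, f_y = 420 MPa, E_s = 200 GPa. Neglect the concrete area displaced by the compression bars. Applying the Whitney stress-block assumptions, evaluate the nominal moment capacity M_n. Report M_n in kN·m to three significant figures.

M_n ≈ 1180 kN·m

Assume both tension and compression steel yield.
Net tension couple steel: A_s − A'_s = 4281 mm².
a = (A_s − A'_s) f_y / (0.85 f'_c b) = 1798020/(0.85 × 29.1 × 345) = 210.70 mm.
c = a/β₁ = 210.70/0.842 = 250.24 mm; ε'_s = 0.003(c − d')/c = 0.0024 ≥ f_y/E_s = 0.0021, so compression steel does yield.
M_n = (A_s − A'_s) f_y (d − a/2) + A'_s f_y (d − d') = [1798020 × (680 − 105.35) + 226380 × (680 − 51)] × 10⁻⁶ = 1033.23 + 142.39 = 1175.62 kN·m.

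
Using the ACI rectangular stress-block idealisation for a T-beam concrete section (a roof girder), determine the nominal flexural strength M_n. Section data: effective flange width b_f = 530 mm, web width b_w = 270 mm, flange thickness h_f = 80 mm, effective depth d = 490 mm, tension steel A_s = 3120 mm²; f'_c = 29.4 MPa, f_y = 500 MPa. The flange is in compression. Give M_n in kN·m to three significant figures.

Tension: T = A_s f_y = 3120 × 500 = 1560000 N.
Try a within the flange: a = T/(0.85 f'_c b_f) = 1560000/(0.85 × 29.4 × 530) = 117.78 mm.
a = 117.78 > h_f = 80 mm: the block extends into the web. Split into flange-overhang and web parts.
C_f = 0.85 f'_c (b_f − b_w) h_f = 0.85 × 29.4 × (530 − 270) × 80 = 519792 N.
Remaining web compression depth: a_w = (T − C_f)/(0.85 f'_c b_w) = (1560000 − 519792)/(0.85 × 29.4 × 270) = 154.17 mm.
M_n = C_f(d − h_f/2) + (T − C_f)(d − a_w/2) = 519792 × (490 − 40) + 1040208 × (490 − 77.085) = 233.91 + 429.52 = 663.43 × 10⁶ N·mm.
M_n = 663.43 kN·m.

M_n ≈ 663 kN·m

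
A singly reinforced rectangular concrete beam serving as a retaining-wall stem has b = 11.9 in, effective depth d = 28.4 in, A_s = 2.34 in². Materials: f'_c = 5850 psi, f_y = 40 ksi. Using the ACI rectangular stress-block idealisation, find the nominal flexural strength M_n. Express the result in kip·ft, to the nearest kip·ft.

M_n ≈ 215 kip·ft

T = A_s f_y = 2.34 × 40 = 93.6 kips.
a = T/(0.85 f'_c b) = 93.6/(0.85 × 5.85 × 11.9) = 1.582 in.
M_n = T(d − a/2) = 93.6 × (28.4 − 0.791) = 2584.2 kip·in = 2584.2/12 = 215.35 kip·ft.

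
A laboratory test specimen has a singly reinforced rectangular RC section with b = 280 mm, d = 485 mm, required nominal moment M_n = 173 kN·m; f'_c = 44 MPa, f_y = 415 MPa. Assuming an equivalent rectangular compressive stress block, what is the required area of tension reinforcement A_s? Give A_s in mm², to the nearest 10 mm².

A_s ≈ 890 mm²

With M_n = 0.85 f'_c a b (d − a/2), solve the quadratic for a:
a = d − √(d² − 2M_n/(0.85 f'_c b)) = 485 − √(485² − 2 × 173×10⁶/(0.85 × 44 × 280)) = 35.35 mm.
A_s = 0.85 f'_c a b / f_y = 0.85 × 44 × 35.35 × 280 / 415 = 892.0 mm².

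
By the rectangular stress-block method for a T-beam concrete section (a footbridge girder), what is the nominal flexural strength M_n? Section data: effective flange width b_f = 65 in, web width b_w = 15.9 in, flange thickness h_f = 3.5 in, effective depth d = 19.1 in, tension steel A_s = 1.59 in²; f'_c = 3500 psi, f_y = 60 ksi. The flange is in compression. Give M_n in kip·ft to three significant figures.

M_n ≈ 150 kip·ft

Tension: T = A_s f_y = 1.59 × 60 = 95.4 kips.
Try a within the flange: a = T/(0.85 f'_c b_f) = 95.4/(0.85 × 3.5 × 65) = 0.493 in.
Since a = 0.493 ≤ h_f = 3.5 in, the stress block lies entirely in the flange; analyse as a rectangular beam of width b_f.
M_n = T(d − a/2) = 95.4 × (19.1 − 0.2465) = 1798.6 kip·in.
M_n = 1798.6/12 = 149.88 kip·ft.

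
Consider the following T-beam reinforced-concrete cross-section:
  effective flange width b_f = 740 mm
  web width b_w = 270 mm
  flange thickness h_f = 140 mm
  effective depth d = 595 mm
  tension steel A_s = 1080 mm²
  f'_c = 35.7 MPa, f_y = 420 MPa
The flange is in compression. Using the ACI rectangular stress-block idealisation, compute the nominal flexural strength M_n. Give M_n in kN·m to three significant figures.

Tension: T = A_s f_y = 1080 × 420 = 453600 N.
Try a within the flange: a = T/(0.85 f'_c b_f) = 453600/(0.85 × 35.7 × 740) = 20.20 mm.
Since a = 20.20 ≤ h_f = 140 mm, the stress block lies entirely in the flange; analyse as a rectangular beam of width b_f.
M_n = T(d − a/2) = 453600 × (595 − 10.1) = 265.31 × 10⁶ N·mm.
M_n = 265.31 kN·m.

M_n ≈ 265 kN·m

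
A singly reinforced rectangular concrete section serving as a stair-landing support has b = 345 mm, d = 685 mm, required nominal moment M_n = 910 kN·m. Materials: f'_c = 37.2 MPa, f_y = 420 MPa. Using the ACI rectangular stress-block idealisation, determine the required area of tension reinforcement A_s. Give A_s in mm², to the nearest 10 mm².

A_s ≈ 3510 mm²

With M_n = 0.85 f'_c a b (d − a/2), solve the quadratic for a:
a = d − √(d² − 2M_n/(0.85 f'_c b)) = 685 − √(685² − 2 × 910×10⁶/(0.85 × 37.2 × 345)) = 135.10 mm.
A_s = 0.85 f'_c a b / f_y = 0.85 × 37.2 × 135.10 × 345 / 420 = 3509.0 mm².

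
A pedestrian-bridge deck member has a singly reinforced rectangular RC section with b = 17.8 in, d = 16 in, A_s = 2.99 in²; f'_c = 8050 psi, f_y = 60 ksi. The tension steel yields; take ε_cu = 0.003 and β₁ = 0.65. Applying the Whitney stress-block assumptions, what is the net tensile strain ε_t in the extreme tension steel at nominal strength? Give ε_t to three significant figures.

a = A_s f_y/(0.85 f'_c b) = 1.473 in.
β₁ = 0.65, so c = a/β₁ = 1.473/0.65 = 2.266 in.
From the linear strain diagram with ε_cu = 0.003: ε_t = 0.003 (d − c)/c = 0.003 × (16 − 2.266)/2.266 = 0.0182.
Since ε_t ≥ 0.005, the section is tension-controlled.

ε_t ≈ 0.0182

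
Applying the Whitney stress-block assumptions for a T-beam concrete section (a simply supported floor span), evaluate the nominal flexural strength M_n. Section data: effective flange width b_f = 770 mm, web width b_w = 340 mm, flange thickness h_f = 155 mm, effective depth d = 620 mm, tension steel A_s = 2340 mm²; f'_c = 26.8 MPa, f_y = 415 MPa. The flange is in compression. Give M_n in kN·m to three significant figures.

M_n ≈ 575 kN·m

Tension: T = A_s f_y = 2340 × 415 = 971100 N.
Try a within the flange: a = T/(0.85 f'_c b_f) = 971100/(0.85 × 26.8 × 770) = 55.36 mm.
Since a = 55.36 ≤ h_f = 155 mm, the stress block lies entirely in the flange; analyse as a rectangular beam of width b_f.
M_n = T(d − a/2) = 971100 × (620 − 27.68) = 575.20 × 10⁶ N·mm.
M_n = 575.20 kN·m.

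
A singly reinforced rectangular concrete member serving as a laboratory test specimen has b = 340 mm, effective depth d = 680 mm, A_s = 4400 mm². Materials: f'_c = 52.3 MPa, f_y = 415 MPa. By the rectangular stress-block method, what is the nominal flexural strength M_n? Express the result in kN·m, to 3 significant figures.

M_n ≈ 1130 kN·m

T = A_s f_y = 4400 × 415 = 1826000 N = 1826 kN.
From C = T: a = T/(0.85 f'_c b) = 1826000/(0.85 × 52.3 × 340) = 120.81 mm.
M_n = T(d − a/2) = 1826 kN × (680 − 60.405) mm = 1131.38 kN·m.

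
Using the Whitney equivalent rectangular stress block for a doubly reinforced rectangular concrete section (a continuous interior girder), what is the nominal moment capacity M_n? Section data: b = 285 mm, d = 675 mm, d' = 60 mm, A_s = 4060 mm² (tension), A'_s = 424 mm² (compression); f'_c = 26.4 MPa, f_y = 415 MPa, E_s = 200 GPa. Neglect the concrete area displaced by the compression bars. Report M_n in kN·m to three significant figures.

M_n ≈ 949 kN·m

Assume both tension and compression steel yield.
Net tension couple steel: A_s − A'_s = 3636 mm².
a = (A_s − A'_s) f_y / (0.85 f'_c b) = 1508940/(0.85 × 26.4 × 285) = 235.94 mm.
c = a/β₁ = 235.94/0.85 = 277.58 mm; ε'_s = 0.003(c − d')/c = 0.0024 ≥ f_y/E_s = 0.0021, so compression steel does yield.
M_n = (A_s − A'_s) f_y (d − a/2) + A'_s f_y (d − d') = [1508940 × (675 − 117.97) + 175960 × (675 − 60)] × 10⁻⁶ = 840.52 + 108.22 = 948.74 kN·m.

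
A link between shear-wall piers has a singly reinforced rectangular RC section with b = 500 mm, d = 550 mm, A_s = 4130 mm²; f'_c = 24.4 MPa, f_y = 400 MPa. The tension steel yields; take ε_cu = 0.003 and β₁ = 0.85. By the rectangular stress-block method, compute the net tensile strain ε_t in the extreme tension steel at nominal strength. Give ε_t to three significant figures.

ε_t ≈ 0.00580

a = A_s f_y/(0.85 f'_c b) = 159.31 mm.
β₁ = 0.85, so c = a/β₁ = 159.31/0.85 = 187.42 mm.
From the linear strain diagram with ε_cu = 0.003: ε_t = 0.003 (d − c)/c = 0.003 × (550 − 187.42)/187.42 = 0.00580.
Since ε_t ≥ 0.005, the section is tension-controlled.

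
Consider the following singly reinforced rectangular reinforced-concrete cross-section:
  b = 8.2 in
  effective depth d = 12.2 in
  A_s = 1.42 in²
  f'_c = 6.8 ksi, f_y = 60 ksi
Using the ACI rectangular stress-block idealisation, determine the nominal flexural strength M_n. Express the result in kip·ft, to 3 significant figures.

T = A_s f_y = 1.42 × 60 = 85.2 kips.
a = T/(0.85 f'_c b) = 85.2/(0.85 × 6.8 × 8.2) = 1.798 in.
M_n = T(d − a/2) = 85.2 × (12.2 − 0.899) = 962.8 kip·in = 962.8/12 = 80.23 kip·ft.

M_n ≈ 80.2 kip·ft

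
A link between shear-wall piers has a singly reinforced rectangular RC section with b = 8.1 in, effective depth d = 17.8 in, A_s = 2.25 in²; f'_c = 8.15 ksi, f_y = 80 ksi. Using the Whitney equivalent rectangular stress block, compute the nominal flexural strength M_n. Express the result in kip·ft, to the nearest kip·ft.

T = A_s f_y = 2.25 × 80 = 180 kips.
a = T/(0.85 f'_c b) = 180/(0.85 × 8.15 × 8.1) = 3.208 in.
M_n = T(d − a/2) = 180 × (17.8 − 1.604) = 2915.3 kip·in = 2915.3/12 = 242.94 kip·ft.

M_n ≈ 243 kip·ft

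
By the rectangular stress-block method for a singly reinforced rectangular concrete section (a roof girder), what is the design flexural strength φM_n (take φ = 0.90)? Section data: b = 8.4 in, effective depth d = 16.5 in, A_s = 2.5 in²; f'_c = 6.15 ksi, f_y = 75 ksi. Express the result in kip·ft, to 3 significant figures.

T = A_s f_y = 2.5 × 75 = 187.5 kips.
a = T/(0.85 f'_c b) = 187.5/(0.85 × 6.15 × 8.4) = 4.270 in.
M_n = T(d − a/2) = 187.5 × (16.5 − 2.135) = 2693.4 kip·in = 2693.4/12 = 224.45 kip·ft.
φM_n = 0.90 × 224.45 = 202.01 kip·ft.

φM_n ≈ 202 kip·ft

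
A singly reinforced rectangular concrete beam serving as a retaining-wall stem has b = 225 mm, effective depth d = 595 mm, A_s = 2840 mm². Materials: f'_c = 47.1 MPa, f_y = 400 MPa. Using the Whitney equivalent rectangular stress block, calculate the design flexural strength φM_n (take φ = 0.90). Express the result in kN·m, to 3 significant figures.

T = A_s f_y = 2840 × 400 = 1136000 N = 1136 kN.
From C = T: a = T/(0.85 f'_c b) = 1136000/(0.85 × 47.1 × 225) = 126.11 mm.
M_n = T(d − a/2) = 1136 kN × (595 − 63.055) mm = 604.29 kN·m.
φM_n = 0.90 × 604.29 = 543.86 kN·m.

φM_n ≈ 544 kN·m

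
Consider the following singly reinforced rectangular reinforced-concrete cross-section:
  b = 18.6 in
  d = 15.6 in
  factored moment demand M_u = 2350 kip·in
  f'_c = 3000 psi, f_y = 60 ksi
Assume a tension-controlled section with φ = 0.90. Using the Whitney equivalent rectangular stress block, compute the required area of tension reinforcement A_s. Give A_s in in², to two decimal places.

A_s ≈ 3.21 in²

M_n = M_u/φ = 2350/0.90 = 2611.11 kip·in.
From M_n = 0.85 f'_c a b (d − a/2):
a = d − √(d² − 2M_n/(0.85 f'_c b)) = 15.6 − √(15.6² − 2 × 2611.11/(0.85 × 3 × 18.6)) = 4.056 in.
A_s = 0.85 f'_c a b / f_y = 0.85 × 3 × 4.056 × 18.6 / 60 = 3.206 in².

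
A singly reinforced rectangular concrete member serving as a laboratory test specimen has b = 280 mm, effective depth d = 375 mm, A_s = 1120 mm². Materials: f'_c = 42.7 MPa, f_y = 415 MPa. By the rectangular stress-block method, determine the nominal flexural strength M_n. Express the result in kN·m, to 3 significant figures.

M_n ≈ 164 kN·m

T = A_s f_y = 1120 × 415 = 464800 N = 464.8 kN.
From C = T: a = T/(0.85 f'_c b) = 464800/(0.85 × 42.7 × 280) = 45.74 mm.
M_n = T(d − a/2) = 464.8 kN × (375 − 22.87) mm = 163.67 kN·m.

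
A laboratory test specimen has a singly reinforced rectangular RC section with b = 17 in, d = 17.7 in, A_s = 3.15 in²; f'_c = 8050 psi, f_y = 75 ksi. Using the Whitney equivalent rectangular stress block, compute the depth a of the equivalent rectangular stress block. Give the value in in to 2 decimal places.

T = A_s f_y = 3.15 × 75 = 236.25 kips.
a = T/(0.85 f'_c b) = 236.25/(0.85 × 8.05 × 17) = 2.03 in.

a ≈ 2.03 in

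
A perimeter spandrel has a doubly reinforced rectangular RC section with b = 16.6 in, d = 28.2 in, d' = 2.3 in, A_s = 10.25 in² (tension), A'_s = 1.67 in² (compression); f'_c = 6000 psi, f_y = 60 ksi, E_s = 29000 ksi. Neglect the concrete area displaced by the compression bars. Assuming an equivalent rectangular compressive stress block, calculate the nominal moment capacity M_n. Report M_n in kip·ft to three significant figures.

M_n ≈ 1300 kip·ft

Assume both steels yield.
a = (A_s − A'_s) f_y/(0.85 f'_c b) = (10.25 − 1.67) × 60/(0.85 × 6 × 16.6) = 6.081 in.
c = a/β₁ = 6.081/0.75 = 8.108 in; ε'_s = 0.003(c − d')/c = 0.0021 ≥ ε_y = 0.0021, so the compression steel yields.
M_n = (A_s − A'_s) f_y (d − a/2) + A'_s f_y (d − d') = 514.8 × (28.2 − 3.0405) + 100.2 × (28.2 − 2.3) = 12952.1 + 2595.2 = 15547.3 kip·in = 15547.3/12 = 1295.61 kip·ft.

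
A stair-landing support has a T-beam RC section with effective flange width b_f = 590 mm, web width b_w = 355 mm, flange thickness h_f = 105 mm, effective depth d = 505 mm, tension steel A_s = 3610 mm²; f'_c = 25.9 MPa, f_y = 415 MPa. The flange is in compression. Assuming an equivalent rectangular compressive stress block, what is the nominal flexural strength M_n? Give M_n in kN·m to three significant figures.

M_n ≈ 670 kN·m

Tension: T = A_s f_y = 3610 × 415 = 1498150 N.
Try a within the flange: a = T/(0.85 f'_c b_f) = 1498150/(0.85 × 25.9 × 590) = 115.34 mm.
a = 115.34 > h_f = 105 mm: the block extends into the web. Split into flange-overhang and web parts.
C_f = 0.85 f'_c (b_f − b_w) h_f = 0.85 × 25.9 × (590 − 355) × 105 = 543220 N.
Remaining web compression depth: a_w = (T − C_f)/(0.85 f'_c b_w) = (1498150 − 543220)/(0.85 × 25.9 × 355) = 122.19 mm.
M_n = C_f(d − h_f/2) + (T − C_f)(d − a_w/2) = 543220 × (505 − 52.5) + 954930 × (505 − 61.095) = 245.81 + 423.90 = 669.71 × 10⁶ N·mm.
M_n = 669.71 kN·m.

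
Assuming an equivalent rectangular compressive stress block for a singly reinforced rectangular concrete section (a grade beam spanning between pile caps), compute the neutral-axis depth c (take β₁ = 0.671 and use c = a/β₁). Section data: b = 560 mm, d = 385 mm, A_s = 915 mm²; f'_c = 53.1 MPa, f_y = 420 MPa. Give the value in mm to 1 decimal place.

c ≈ 22.7 mm

T = A_s f_y = 915 × 420 = 384300 N = 384.3 kN.
Setting C = 0.85 f'_c a b equal to T: a = 384300/(0.85 × 53.1 × 560) = 15.204 mm.
With β₁ = 0.671, c = a/β₁ = 15.204/0.671 = 22.7 mm.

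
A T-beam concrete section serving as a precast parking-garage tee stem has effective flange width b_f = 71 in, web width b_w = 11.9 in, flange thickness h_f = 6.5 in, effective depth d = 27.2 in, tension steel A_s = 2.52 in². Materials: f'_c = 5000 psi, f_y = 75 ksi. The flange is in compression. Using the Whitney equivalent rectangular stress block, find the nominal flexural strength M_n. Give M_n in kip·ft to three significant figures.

M_n ≈ 423 kip·ft

Tension: T = A_s f_y = 2.52 × 75 = 189 kips.
Try a within the flange: a = T/(0.85 f'_c b_f) = 189/(0.85 × 5 × 71) = 0.626 in.
Since a = 0.626 ≤ h_f = 6.5 in, the stress block lies entirely in the flange; analyse as a rectangular beam of width b_f.
M_n = T(d − a/2) = 189 × (27.2 − 0.313) = 5081.6 kip·in.
M_n = 5081.6/12 = 423.47 kip·ft.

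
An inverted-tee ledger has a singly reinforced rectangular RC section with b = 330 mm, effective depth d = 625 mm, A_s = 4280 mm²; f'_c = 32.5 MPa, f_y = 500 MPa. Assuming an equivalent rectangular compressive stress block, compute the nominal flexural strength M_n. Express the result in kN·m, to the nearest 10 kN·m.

M_n ≈ 1090 kN·m

T = A_s f_y = 4280 × 500 = 2140000 N = 2140 kN.
From C = T: a = T/(0.85 f'_c b) = 2140000/(0.85 × 32.5 × 330) = 234.75 mm.
M_n = T(d − a/2) = 2140 kN × (625 − 117.375) mm = 1086.32 kN·m.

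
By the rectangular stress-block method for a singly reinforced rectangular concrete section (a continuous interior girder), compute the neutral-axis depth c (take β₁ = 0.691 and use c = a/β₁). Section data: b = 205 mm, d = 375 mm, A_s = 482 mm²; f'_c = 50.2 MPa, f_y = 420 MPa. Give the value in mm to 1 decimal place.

c ≈ 33.5 mm

T = A_s f_y = 482 × 420 = 202440 N = 202.44 kN.
Setting C = 0.85 f'_c a b equal to T: a = 202440/(0.85 × 50.2 × 205) = 23.143 mm.
With β₁ = 0.691, c = a/β₁ = 23.143/0.691 = 33.5 mm.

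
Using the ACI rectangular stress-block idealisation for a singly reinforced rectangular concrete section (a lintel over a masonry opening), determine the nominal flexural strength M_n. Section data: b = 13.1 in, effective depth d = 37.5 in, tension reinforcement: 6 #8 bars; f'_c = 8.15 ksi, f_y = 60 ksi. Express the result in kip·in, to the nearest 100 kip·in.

M_n ≈ 10200 kip·in

A_s = 6 × 0.79 = 4.74 in².
T = A_s f_y = 4.74 × 60 = 284.4 kips.
a = T/(0.85 f'_c b) = 284.4/(0.85 × 8.15 × 13.1) = 3.134 in.
M_n = T(d − a/2) = 284.4 × (37.5 − 1.567) = 10219.3 kip·in.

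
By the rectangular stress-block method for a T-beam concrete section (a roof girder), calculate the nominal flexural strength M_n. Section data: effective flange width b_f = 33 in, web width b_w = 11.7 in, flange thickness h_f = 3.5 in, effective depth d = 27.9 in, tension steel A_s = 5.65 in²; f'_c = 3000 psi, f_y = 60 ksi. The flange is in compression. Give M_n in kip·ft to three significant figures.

M_n ≈ 729 kip·ft

Tension: T = A_s f_y = 5.65 × 60 = 339 kips.
Try a within the flange: a = T/(0.85 f'_c b_f) = 339/(0.85 × 3 × 33) = 4.029 in.
a = 4.029 > h_f = 3.5 in: the block extends into the web. Split into flange-overhang and web parts.
C_f = 0.85 f'_c (b_f − b_w) h_f = 0.85 × 3 × (33 − 11.7) × 3.5 = 190.1 kips.
Remaining web compression depth: a_w = (T − C_f)/(0.85 f'_c b_w) = (339 − 190.1)/(0.85 × 3 × 11.7) = 4.991 in.
M_n = C_f(d − h_f/2) + (T − C_f)(d − a_w/2) = 190.1 × (27.9 − 1.75) + 148.9 × (27.9 − 2.4955) = 4971.1 + 3782.7 = 8753.8 kip·in.
M_n = 8753.8/12 = 729.48 kip·ft.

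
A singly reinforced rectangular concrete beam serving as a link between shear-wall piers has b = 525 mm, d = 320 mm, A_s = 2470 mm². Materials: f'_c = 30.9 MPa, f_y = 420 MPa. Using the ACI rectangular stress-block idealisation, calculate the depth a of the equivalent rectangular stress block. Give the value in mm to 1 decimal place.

a ≈ 75.2 mm

T = A_s f_y = 2470 × 420 = 1037400 N = 1037.4 kN.
Setting C = 0.85 f'_c a b equal to T: a = 1037400/(0.85 × 30.9 × 525) = 75.2 mm.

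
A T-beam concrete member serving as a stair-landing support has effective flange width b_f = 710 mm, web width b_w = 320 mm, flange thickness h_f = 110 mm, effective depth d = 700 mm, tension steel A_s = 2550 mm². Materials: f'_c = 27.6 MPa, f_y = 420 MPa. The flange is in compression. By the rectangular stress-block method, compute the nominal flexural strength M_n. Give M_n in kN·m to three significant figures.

Tension: T = A_s f_y = 2550 × 420 = 1071000 N.
Try a within the flange: a = T/(0.85 f'_c b_f) = 1071000/(0.85 × 27.6 × 710) = 64.30 mm.
Since a = 64.30 ≤ h_f = 110 mm, the stress block lies entirely in the flange; analyse as a rectangular beam of width b_f.
M_n = T(d − a/2) = 1071000 × (700 − 32.15) = 715.27 × 10⁶ N·mm.
M_n = 715.27 kN·m.

M_n ≈ 715 kN·m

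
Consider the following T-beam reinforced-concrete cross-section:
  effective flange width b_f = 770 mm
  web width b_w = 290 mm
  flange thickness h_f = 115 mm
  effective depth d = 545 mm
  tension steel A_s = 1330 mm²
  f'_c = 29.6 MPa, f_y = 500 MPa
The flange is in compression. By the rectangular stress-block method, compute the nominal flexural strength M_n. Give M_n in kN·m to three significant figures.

M_n ≈ 351 kN·m

Tension: T = A_s f_y = 1330 × 500 = 665000 N.
Try a within the flange: a = T/(0.85 f'_c b_f) = 665000/(0.85 × 29.6 × 770) = 34.33 mm.
Since a = 34.33 ≤ h_f = 115 mm, the stress block lies entirely in the flange; analyse as a rectangular beam of width b_f.
M_n = T(d − a/2) = 665000 × (545 − 17.165) = 351.01 × 10⁶ N·mm.
M_n = 351.01 kN·m.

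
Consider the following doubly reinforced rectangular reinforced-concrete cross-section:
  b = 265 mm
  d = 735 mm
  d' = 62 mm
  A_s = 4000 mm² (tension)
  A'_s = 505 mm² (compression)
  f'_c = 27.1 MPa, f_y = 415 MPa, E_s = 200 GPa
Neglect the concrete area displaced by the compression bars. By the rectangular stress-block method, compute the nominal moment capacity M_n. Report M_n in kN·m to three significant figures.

Assume both tension and compression steel yield.
Net tension couple steel: A_s − A'_s = 3495 mm².
a = (A_s − A'_s) f_y / (0.85 f'_c b) = 1450425/(0.85 × 27.1 × 265) = 237.61 mm.
c = a/β₁ = 237.61/0.85 = 279.54 mm; ε'_s = 0.003(c − d')/c = 0.0023 ≥ f_y/E_s = 0.0021, so compression steel does yield.
M_n = (A_s − A'_s) f_y (d − a/2) + A'_s f_y (d − d') = [1450425 × (735 − 118.805) + 209575 × (735 − 62)] × 10⁻⁶ = 893.74 + 141.04 = 1034.78 kN·m.

M_n ≈ 1030 kN·m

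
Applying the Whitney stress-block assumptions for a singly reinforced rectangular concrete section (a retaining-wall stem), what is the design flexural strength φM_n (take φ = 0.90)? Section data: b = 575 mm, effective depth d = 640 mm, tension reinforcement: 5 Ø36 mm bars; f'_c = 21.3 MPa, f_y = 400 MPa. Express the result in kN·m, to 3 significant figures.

φM_n ≈ 994 kN·m

A_s = 5 × 1018 = 5090 mm².
T = A_s f_y = 5090 × 400 = 2036000 N = 2036 kN.
From C = T: a = T/(0.85 f'_c b) = 2036000/(0.85 × 21.3 × 575) = 195.57 mm.
M_n = T(d − a/2) = 2036 kN × (640 − 97.785) mm = 1103.95 kN·m.
φM_n = 0.90 × 1103.95 = 993.56 kN·m.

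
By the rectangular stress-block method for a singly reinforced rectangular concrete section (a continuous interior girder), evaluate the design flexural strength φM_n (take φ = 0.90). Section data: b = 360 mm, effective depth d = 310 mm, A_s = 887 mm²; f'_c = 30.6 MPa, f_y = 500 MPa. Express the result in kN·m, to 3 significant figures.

T = A_s f_y = 887 × 500 = 443500 N = 443.5 kN.
From C = T: a = T/(0.85 f'_c b) = 443500/(0.85 × 30.6 × 360) = 47.36 mm.
M_n = T(d − a/2) = 443.5 kN × (310 − 23.68) mm = 126.98 kN·m.
φM_n = 0.90 × 126.98 = 114.28 kN·m.

φM_n ≈ 114 kN·m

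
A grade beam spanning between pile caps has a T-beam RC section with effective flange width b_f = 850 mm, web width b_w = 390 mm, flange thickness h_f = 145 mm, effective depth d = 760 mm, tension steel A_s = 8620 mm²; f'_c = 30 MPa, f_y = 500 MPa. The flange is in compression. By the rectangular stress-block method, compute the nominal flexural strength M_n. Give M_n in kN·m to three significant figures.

Tension: T = A_s f_y = 8620 × 500 = 4310000 N.
Try a within the flange: a = T/(0.85 f'_c b_f) = 4310000/(0.85 × 30 × 850) = 198.85 mm.
a = 198.85 > h_f = 145 mm: the block extends into the web. Split into flange-overhang and web parts.
C_f = 0.85 f'_c (b_f − b_w) h_f = 0.85 × 30 × (850 − 390) × 145 = 1700850 N.
Remaining web compression depth: a_w = (T − C_f)/(0.85 f'_c b_w) = (4310000 − 1700850)/(0.85 × 30 × 390) = 262.36 mm.
M_n = C_f(d − h_f/2) + (T − C_f)(d − a_w/2) = 1700850 × (760 − 72.5) + 2609150 × (760 − 131.18) = 1169.33 + 1640.69 = 2810.02 × 10⁶ N·mm.
M_n = 2810.02 kN·m.

M_n ≈ 2810 kN·m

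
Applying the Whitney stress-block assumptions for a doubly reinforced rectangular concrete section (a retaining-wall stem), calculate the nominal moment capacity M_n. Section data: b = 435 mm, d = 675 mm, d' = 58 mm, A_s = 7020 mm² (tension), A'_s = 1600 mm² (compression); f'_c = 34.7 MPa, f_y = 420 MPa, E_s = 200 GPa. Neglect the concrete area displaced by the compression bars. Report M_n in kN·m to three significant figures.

M_n ≈ 1750 kN·m

Assume both tension and compression steel yield.
Net tension couple steel: A_s − A'_s = 5420 mm².
a = (A_s − A'_s) f_y / (0.85 f'_c b) = 2276400/(0.85 × 34.7 × 435) = 177.42 mm.
c = a/β₁ = 177.42/0.802 = 221.22 mm; ε'_s = 0.003(c − d')/c = 0.0022 ≥ f_y/E_s = 0.0021, so compression steel does yield.
M_n = (A_s − A'_s) f_y (d − a/2) + A'_s f_y (d − d') = [2276400 × (675 − 88.71) + 672000 × (675 − 58)] × 10⁻⁶ = 1334.63 + 414.62 = 1749.25 kN·m.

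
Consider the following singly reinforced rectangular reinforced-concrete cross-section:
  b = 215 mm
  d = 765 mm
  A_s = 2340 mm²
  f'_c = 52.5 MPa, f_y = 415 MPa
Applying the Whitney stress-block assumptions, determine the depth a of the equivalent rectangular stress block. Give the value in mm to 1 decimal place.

T = A_s f_y = 2340 × 415 = 971100 N = 971.1 kN.
Setting C = 0.85 f'_c a b equal to T: a = 971100/(0.85 × 52.5 × 215) = 101.2 mm.

a ≈ 101.2 mm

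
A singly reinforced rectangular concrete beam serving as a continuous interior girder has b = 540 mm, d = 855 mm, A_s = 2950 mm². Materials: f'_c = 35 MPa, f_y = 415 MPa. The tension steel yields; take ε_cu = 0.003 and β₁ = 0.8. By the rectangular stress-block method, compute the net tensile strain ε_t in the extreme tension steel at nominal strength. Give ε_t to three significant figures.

ε_t ≈ 0.0239

a = A_s f_y/(0.85 f'_c b) = 76.21 mm.
β₁ = 0.8, so c = a/β₁ = 76.21/0.8 = 95.26 mm.
From the linear strain diagram with ε_cu = 0.003: ε_t = 0.003 (d − c)/c = 0.003 × (855 − 95.26)/95.26 = 0.0239.
Since ε_t ≥ 0.005, the section is tension-controlled.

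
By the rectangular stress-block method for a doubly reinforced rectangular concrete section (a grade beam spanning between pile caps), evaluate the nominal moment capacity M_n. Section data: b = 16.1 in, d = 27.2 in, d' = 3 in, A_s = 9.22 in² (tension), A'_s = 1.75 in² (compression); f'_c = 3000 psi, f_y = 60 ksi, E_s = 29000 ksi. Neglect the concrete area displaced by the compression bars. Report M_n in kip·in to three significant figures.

Assume both steels yield.
a = (A_s − A'_s) f_y/(0.85 f'_c b) = (9.22 − 1.75) × 60/(0.85 × 3 × 16.1) = 10.917 in.
c = a/β₁ = 10.917/0.85 = 12.844 in; ε'_s = 0.003(c − d')/c = 0.0023 ≥ ε_y = 0.0021, so the compression steel yields.
M_n = (A_s − A'_s) f_y (d − a/2) + A'_s f_y (d − d') = 448.2 × (27.2 − 5.4585) + 105 × (27.2 − 3) = 9744.5 + 2541.0 = 12285.5 kip·in.

M_n ≈ 12300 kip·in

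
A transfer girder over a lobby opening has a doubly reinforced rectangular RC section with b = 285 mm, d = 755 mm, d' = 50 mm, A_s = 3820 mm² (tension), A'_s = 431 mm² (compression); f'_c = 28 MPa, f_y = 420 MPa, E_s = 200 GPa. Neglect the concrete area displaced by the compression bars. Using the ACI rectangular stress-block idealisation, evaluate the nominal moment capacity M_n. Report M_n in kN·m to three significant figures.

Assume both tension and compression steel yield.
Net tension couple steel: A_s − A'_s = 3389 mm².
a = (A_s − A'_s) f_y / (0.85 f'_c b) = 1423380/(0.85 × 28 × 285) = 209.85 mm.
c = a/β₁ = 209.85/0.85 = 246.88 mm; ε'_s = 0.003(c − d')/c = 0.0024 ≥ f_y/E_s = 0.0021, so compression steel does yield.
M_n = (A_s − A'_s) f_y (d − a/2) + A'_s f_y (d − d') = [1423380 × (755 − 104.925) + 181020 × (755 − 50)] × 10⁻⁶ = 925.30 + 127.62 = 1052.92 kN·m.

M_n ≈ 1050 kN·m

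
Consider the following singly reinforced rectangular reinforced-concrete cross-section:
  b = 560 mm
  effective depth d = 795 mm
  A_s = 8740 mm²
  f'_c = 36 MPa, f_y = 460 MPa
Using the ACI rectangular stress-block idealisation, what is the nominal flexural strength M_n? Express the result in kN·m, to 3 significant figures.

T = A_s f_y = 8740 × 460 = 4020400 N = 4020.4 kN.
From C = T: a = T/(0.85 f'_c b) = 4020400/(0.85 × 36 × 560) = 234.62 mm.
M_n = T(d − a/2) = 4020.4 kN × (795 − 117.31) mm = 2724.58 kN·m.

M_n ≈ 2720 kN·m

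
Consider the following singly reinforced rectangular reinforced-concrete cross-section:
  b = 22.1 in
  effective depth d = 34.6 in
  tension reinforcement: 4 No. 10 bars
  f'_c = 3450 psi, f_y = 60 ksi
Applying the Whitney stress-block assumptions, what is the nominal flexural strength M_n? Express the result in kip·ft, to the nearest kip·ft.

M_n ≈ 819 kip·ft

A_s = 4 × 1.27 = 5.08 in².
T = A_s f_y = 5.08 × 60 = 304.8 kips.
a = T/(0.85 f'_c b) = 304.8/(0.85 × 3.45 × 22.1) = 4.703 in.
M_n = T(d − a/2) = 304.8 × (34.6 − 2.3515) = 9829.3 kip·in = 9829.3/12 = 819.11 kip·ft.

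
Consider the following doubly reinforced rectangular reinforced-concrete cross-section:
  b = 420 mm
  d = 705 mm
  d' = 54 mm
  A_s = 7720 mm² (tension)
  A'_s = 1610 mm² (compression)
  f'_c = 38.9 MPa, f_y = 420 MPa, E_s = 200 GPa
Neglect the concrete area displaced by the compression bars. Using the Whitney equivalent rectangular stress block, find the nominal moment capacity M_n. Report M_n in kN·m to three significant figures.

Assume both tension and compression steel yield.
Net tension couple steel: A_s − A'_s = 6110 mm².
a = (A_s − A'_s) f_y / (0.85 f'_c b) = 2566200/(0.85 × 38.9 × 420) = 184.79 mm.
c = a/β₁ = 184.79/0.772 = 239.37 mm; ε'_s = 0.003(c − d')/c = 0.0023 ≥ f_y/E_s = 0.0021, so compression steel does yield.
M_n = (A_s − A'_s) f_y (d − a/2) + A'_s f_y (d − d') = [2566200 × (705 − 92.395) + 676200 × (705 − 54)] × 10⁻⁶ = 1572.07 + 440.21 = 2012.28 kN·m.

M_n ≈ 2010 kN·m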